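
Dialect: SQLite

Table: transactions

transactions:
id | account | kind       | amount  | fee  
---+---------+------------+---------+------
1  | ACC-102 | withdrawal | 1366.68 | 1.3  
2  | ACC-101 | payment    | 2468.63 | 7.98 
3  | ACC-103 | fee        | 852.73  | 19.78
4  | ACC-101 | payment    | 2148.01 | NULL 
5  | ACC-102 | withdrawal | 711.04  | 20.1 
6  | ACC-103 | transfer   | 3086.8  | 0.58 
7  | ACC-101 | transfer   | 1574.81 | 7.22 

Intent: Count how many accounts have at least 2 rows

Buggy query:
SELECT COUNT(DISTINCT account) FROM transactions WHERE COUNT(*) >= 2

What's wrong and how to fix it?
Bug: WHERE filters individual rows, not groups, so a group-level COUNT is invalid there

Fix: Group first with HAVING COUNT(*) >= 2, then COUNT the resulting groups

Corrected query:
SELECT COUNT(*) FROM (SELECT account FROM transactions GROUP BY account HAVING COUNT(*) >= 2)

Result:
COUNT(*)
--------
3       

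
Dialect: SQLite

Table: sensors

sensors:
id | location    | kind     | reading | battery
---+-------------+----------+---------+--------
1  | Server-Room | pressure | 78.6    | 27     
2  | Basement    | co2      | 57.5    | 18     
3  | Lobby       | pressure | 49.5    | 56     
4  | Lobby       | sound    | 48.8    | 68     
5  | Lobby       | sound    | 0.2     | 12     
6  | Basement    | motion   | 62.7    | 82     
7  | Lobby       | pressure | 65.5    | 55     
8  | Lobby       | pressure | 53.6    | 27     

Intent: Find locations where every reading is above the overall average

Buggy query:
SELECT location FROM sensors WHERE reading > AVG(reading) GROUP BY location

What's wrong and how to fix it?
Bug: AVG() is an aggregate; it can't sit directly in WHERE

Fix: Compute the overall average in a scalar subquery and compare each group's MIN against it in HAVING

Corrected query:
SELECT location FROM sensors GROUP BY location HAVING MIN(reading) > (SELECT AVG(reading) FROM sensors)

Result:
location   
-----------
Basement   
Server-Room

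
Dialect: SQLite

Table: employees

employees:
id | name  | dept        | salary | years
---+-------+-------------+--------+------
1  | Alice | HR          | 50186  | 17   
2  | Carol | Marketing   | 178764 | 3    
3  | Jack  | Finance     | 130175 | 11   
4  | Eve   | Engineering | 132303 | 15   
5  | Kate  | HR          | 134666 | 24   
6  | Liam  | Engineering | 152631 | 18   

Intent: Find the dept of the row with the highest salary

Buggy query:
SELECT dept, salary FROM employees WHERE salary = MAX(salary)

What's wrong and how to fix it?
Bug: MAX(salary) is an aggregate and cannot be used directly in WHERE

Fix: Wrap MAX in a scalar subquery so WHERE compares against a single value

Corrected query:
SELECT dept, salary FROM employees WHERE salary = (SELECT MAX(salary) FROM employees)

Result:
dept      | salary
----------+-------
Marketing | 178764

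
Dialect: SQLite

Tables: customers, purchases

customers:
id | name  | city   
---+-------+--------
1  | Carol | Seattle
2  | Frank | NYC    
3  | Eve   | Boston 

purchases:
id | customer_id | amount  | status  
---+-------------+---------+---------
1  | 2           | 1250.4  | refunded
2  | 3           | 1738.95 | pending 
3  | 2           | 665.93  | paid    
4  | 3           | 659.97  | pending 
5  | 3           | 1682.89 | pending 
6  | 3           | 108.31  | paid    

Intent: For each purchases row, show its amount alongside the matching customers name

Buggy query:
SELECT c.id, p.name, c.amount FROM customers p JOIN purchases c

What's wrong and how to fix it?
Bug: Missing join condition: each purchases row is matched to all customers rows instead of just its own

Fix: Specify the join condition linking the foreign key to the parent id

Corrected query:
SELECT c.id, p.name, c.amount FROM customers p JOIN purchases c ON c.customer_id = p.id

Result:
id | name  | amount 
---+-------+--------
1  | Frank | 1250.4 
2  | Eve   | 1738.95
3  | Frank | 665.93 
4  | Eve   | 659.97 
5  | Eve   | 1682.89
6  | Eve   | 108.31 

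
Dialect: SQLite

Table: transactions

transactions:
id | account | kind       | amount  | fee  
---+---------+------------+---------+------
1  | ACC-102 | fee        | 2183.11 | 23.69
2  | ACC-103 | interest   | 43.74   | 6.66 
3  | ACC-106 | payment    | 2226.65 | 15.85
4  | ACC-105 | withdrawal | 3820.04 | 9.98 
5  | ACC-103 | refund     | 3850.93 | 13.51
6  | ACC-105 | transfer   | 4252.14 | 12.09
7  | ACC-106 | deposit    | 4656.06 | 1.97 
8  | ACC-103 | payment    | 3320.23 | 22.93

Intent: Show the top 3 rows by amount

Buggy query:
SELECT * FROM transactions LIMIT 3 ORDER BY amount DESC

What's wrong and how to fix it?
Bug: ORDER BY cannot follow LIMIT; LIMIT is the final clause

Fix: Swap the clauses: ORDER BY first, then LIMIT

Corrected query:
SELECT * FROM transactions ORDER BY amount DESC LIMIT 3

Result:
id | account | kind     | amount  | fee  
---+---------+----------+---------+------
7  | ACC-106 | deposit  | 4656.06 | 1.97 
6  | ACC-105 | transfer | 4252.14 | 12.09
5  | ACC-103 | refund   | 3850.93 | 13.51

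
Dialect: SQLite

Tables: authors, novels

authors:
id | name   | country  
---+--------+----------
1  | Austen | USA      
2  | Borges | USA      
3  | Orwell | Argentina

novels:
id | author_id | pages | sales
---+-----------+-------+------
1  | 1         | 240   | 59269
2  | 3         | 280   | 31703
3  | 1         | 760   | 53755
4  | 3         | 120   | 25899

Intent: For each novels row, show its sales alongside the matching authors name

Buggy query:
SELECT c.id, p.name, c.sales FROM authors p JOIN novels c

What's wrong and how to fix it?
Bug: Missing join condition: each novels row is matched to all authors rows instead of just its own

Fix: Add ON c.author_id = p.id to the JOIN

Corrected query:
SELECT c.id, p.name, c.sales FROM authors p JOIN novels c ON c.author_id = p.id

Result:
id | name   | sales
---+--------+------
1  | Austen | 59269
2  | Orwell | 31703
3  | Austen | 53755
4  | Orwell | 25899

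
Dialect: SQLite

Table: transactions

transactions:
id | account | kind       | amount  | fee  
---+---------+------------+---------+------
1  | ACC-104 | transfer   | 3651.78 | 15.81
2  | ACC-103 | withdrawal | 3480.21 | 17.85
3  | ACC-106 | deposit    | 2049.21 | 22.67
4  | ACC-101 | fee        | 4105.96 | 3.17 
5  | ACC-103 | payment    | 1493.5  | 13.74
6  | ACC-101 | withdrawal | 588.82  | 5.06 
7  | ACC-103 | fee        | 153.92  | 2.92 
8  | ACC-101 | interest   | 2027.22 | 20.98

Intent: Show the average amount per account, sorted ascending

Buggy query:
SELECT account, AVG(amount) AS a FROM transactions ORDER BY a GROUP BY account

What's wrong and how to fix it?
Bug: ORDER BY appears before GROUP BY; SQL clause order requires GROUP BY first

Fix: Move ORDER BY to the end, after GROUP BY

Corrected query:
SELECT account, AVG(amount) AS a FROM transactions GROUP BY account ORDER BY a

Result:
account | a          
--------+------------
ACC-103 | 1709.21    
ACC-106 | 2049.21    
ACC-101 | 2240.666667
ACC-104 | 3651.78    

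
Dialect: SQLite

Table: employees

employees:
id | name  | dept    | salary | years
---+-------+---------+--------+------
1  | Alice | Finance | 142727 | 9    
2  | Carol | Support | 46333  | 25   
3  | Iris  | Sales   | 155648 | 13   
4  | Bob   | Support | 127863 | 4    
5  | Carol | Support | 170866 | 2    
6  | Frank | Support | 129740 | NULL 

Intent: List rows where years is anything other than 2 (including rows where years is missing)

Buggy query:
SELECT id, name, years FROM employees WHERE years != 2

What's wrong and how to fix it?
Bug: Inequality against NULL is unknown, not true; rows with NULL are dropped

Fix: Add an explicit OR years IS NULL to include the missing-value rows

Corrected query:
SELECT id, name, years FROM employees WHERE years != 2 OR years IS NULL

Result:
id | name  | years
---+-------+------
1  | Alice | 9    
2  | Carol | 25   
3  | Iris  | 13   
4  | Bob   | 4    
6  | Frank | NULL 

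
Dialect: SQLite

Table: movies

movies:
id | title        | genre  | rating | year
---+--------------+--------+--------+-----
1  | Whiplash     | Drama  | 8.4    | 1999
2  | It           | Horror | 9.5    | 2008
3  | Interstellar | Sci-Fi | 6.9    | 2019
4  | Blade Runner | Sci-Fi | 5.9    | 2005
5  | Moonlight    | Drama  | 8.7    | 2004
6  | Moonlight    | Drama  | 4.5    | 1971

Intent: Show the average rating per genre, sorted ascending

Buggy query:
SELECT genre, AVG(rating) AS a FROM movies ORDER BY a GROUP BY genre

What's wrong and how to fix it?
Bug: ORDER BY appears before GROUP BY; SQL clause order requires GROUP BY first

Fix: Move ORDER BY to the end, after GROUP BY

Corrected query:
SELECT genre, AVG(rating) AS a FROM movies GROUP BY genre ORDER BY a

Result:
genre  | a  
-------+----
Sci-Fi | 6.4
Drama  | 7.2
Horror | 9.5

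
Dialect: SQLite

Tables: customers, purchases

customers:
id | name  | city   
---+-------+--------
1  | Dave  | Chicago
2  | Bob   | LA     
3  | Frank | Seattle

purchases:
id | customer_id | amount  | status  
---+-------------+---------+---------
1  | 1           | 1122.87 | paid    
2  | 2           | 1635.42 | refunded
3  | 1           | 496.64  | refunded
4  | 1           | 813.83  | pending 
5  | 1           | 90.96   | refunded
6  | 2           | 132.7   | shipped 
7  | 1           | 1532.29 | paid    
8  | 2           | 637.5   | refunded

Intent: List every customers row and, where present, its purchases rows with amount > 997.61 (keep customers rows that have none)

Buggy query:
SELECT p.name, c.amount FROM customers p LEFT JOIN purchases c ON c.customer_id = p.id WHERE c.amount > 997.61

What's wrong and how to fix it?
Bug: Filtering c.amount in WHERE discards the NULL rows produced by LEFT JOIN, turning it into an inner join

Fix: Move the right-table condition into the ON clause so unmatched parents are kept

Corrected query:
SELECT p.name, c.amount FROM customers p LEFT JOIN purchases c ON c.customer_id = p.id AND c.amount > 997.61

Result:
name  | amount 
------+--------
Dave  | 1122.87
Dave  | 1532.29
Bob   | 1635.42
Frank | NULL   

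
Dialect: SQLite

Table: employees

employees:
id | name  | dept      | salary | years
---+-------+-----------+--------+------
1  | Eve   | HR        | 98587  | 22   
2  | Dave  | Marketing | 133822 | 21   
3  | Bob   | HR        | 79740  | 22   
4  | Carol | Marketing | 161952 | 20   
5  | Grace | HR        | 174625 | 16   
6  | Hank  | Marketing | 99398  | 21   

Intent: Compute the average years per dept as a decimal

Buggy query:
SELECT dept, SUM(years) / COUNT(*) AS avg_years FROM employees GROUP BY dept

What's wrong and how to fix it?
Bug: SUM(years) and COUNT(*) are both integers; the division truncates the fractional part

Fix: Multiply by 1.0 (or CAST to REAL) to force floating-point division

Corrected query:
SELECT dept, SUM(years) * 1.0 / COUNT(*) AS avg_years FROM employees GROUP BY dept

Result:
dept      | avg_years
----------+----------
HR        | 20       
Marketing | 20.666667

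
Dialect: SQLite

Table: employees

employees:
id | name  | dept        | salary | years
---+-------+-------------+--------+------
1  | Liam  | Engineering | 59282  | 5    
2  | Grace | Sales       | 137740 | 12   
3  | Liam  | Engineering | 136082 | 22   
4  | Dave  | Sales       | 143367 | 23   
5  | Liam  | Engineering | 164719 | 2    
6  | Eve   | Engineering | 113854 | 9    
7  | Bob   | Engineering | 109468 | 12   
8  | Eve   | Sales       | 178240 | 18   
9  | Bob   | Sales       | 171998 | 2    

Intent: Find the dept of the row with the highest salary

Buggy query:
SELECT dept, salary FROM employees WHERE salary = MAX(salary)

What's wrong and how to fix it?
Bug: MAX(salary) is an aggregate and cannot be used directly in WHERE

Fix: Use a subquery: WHERE salary = (SELECT MAX(salary) FROM employees)

Corrected query:
SELECT dept, salary FROM employees WHERE salary = (SELECT MAX(salary) FROM employees)

Result:
dept  | salary
------+-------
Sales | 178240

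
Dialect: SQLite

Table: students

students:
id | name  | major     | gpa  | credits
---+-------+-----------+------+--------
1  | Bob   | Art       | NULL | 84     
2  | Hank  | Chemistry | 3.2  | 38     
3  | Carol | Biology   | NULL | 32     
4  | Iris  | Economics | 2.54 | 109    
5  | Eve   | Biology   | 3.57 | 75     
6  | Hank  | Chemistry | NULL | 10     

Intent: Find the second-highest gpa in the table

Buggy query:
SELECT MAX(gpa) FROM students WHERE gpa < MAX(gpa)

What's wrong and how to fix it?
Bug: The inner MAX is an aggregate inside WHERE, which is not allowed

Fix: Compute the overall MAX in a subquery, then take MAX of rows below it

Corrected query:
SELECT MAX(gpa) FROM students WHERE gpa < (SELECT MAX(gpa) FROM students)

Result:
MAX(gpa)
--------
3.2     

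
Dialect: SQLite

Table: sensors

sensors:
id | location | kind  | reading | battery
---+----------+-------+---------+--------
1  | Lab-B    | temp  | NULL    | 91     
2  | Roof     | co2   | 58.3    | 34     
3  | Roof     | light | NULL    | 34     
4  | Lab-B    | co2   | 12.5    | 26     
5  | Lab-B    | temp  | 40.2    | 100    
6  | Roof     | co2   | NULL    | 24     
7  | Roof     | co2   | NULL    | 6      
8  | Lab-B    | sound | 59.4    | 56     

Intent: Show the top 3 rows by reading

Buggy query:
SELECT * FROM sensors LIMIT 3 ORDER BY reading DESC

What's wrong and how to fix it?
Bug: ORDER BY cannot follow LIMIT; LIMIT is the final clause

Fix: Swap the clauses: ORDER BY first, then LIMIT

Corrected query:
SELECT * FROM sensors ORDER BY reading DESC LIMIT 3

Result:
id | location | kind  | reading | battery
---+----------+-------+---------+--------
8  | Lab-B    | sound | 59.4    | 56     
2  | Roof     | co2   | 58.3    | 34     
5  | Lab-B    | temp  | 40.2    | 100    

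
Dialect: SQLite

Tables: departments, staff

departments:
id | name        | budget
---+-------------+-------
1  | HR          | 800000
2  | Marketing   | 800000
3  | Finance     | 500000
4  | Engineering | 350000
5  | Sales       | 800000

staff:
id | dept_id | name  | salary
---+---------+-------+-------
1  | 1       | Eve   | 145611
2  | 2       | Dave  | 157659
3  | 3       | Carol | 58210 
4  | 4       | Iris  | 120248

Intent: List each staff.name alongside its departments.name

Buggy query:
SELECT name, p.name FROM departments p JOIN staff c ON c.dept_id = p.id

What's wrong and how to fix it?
Bug: Both tables have a 'name' column; the unqualified reference is ambiguous

Fix: Prefix ambiguous columns with the table alias

Corrected query:
SELECT c.name, p.name FROM departments p JOIN staff c ON c.dept_id = p.id

Result:
name  | name       
------+------------
Eve   | HR         
Dave  | Marketing  
Carol | Finance    
Iris  | Engineering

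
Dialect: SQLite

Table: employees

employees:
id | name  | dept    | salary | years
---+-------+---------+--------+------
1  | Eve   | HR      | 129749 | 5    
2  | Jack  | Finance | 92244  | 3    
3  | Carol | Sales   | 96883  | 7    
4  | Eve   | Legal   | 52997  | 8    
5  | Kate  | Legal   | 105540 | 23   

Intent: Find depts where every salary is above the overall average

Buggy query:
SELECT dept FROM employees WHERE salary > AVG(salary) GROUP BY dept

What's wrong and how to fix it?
Bug: WHERE evaluates per row before aggregation, so AVG() is unavailable

Fix: Use a subquery for AVG and a HAVING MIN(...) filter so the condition holds for every row in the group

Corrected query:
SELECT dept FROM employees GROUP BY dept HAVING MIN(salary) > (SELECT AVG(salary) FROM employees)

Result:
dept 
-----
HR   
Sales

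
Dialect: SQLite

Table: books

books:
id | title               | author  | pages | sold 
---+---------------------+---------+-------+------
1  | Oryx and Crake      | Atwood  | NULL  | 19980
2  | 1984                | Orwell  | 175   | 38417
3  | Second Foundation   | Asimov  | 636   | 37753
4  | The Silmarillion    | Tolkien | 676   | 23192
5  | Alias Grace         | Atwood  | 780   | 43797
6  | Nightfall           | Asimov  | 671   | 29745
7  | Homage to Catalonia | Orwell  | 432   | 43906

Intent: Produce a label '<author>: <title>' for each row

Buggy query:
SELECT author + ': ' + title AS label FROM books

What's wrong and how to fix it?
Bug: '+' is numeric addition; on text columns SQLite converts them to 0 instead of concatenating

Fix: Use the || operator for string concatenation

Corrected query:
SELECT author || ': ' || title AS label FROM books

Result:
label                      
---------------------------
Atwood: Oryx and Crake     
Orwell: 1984               
Asimov: Second Foundation  
Tolkien: The Silmarillion  
Atwood: Alias Grace        
Asimov: Nightfall          
Orwell: Homage to Catalonia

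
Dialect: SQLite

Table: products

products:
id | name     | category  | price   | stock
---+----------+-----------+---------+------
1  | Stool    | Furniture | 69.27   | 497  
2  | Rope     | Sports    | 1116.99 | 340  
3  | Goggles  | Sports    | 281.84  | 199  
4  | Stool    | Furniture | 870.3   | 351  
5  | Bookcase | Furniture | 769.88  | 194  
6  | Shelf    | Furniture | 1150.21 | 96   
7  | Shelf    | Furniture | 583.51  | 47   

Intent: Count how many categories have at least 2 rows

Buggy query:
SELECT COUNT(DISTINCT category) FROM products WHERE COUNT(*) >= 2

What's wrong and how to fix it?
Bug: COUNT(*) cannot appear in WHERE; the per-group count doesn't exist yet

Fix: Use a subquery that GROUPs and filters with HAVING, then count its rows

Corrected query:
SELECT COUNT(*) FROM (SELECT category FROM products GROUP BY category HAVING COUNT(*) >= 2)

Result:
COUNT(*)
--------
2       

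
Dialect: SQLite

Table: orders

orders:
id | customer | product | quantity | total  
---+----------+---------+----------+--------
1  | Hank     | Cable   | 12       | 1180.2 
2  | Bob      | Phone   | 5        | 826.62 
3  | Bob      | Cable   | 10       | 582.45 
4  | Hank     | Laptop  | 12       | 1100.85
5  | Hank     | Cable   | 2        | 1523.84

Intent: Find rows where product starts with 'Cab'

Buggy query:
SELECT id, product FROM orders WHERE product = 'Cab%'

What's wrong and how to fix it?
Bug: Wildcards only work with LIKE; '=' treats '%' as a literal character

Fix: Replace '=' with LIKE so 'Cab%' is treated as a pattern

Corrected query:
SELECT id, product FROM orders WHERE product LIKE 'Cab%'

Result:
id | product
---+--------
1  | Cable  
3  | Cable  
5  | Cable  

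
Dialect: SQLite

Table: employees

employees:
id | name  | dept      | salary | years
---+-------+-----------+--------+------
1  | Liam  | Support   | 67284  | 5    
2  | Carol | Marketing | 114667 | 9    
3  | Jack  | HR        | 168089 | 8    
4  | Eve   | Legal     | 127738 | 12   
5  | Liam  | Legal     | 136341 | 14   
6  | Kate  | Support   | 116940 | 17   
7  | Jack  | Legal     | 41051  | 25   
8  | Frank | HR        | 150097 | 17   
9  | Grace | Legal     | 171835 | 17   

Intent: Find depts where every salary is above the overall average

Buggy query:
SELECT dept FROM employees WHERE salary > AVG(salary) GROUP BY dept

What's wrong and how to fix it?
Bug: AVG() is an aggregate; it can't sit directly in WHERE

Fix: Compute the overall average in a scalar subquery and compare each group's MIN against it in HAVING

Corrected query:
SELECT dept FROM employees GROUP BY dept HAVING MIN(salary) > (SELECT AVG(salary) FROM employees)

Result:
dept
----
HR  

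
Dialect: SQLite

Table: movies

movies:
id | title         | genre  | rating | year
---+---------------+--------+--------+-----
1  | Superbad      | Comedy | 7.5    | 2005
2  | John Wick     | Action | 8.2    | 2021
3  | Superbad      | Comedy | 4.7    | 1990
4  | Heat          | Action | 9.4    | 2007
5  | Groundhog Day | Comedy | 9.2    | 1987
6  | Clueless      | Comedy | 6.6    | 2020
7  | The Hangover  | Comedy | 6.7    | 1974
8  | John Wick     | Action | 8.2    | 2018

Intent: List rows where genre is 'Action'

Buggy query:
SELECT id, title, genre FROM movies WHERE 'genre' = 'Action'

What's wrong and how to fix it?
Bug: 'genre' in single quotes is a string literal, not the column; the comparison is literal-vs-literal and never true

Fix: Reference the column as genre without single quotes

Corrected query:
SELECT id, title, genre FROM movies WHERE genre = 'Action'

Result:
id | title     | genre 
---+-----------+-------
2  | John Wick | Action
4  | Heat      | Action
8  | John Wick | Action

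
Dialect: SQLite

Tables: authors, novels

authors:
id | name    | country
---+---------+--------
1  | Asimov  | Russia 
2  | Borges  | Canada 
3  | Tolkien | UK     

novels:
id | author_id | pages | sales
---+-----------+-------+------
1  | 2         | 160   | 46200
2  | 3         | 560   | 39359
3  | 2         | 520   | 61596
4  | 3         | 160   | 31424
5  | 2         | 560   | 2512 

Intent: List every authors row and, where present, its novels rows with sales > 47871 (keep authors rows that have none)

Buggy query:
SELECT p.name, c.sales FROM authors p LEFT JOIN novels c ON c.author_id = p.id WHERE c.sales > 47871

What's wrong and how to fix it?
Bug: Filtering c.sales in WHERE discards the NULL rows produced by LEFT JOIN, turning it into an inner join

Fix: Put 'c.sales > 47871' in the JOIN's ON clause instead of WHERE

Corrected query:
SELECT p.name, c.sales FROM authors p LEFT JOIN novels c ON c.author_id = p.id AND c.sales > 47871

Result:
name    | sales
--------+------
Asimov  | NULL 
Borges  | 61596
Tolkien | NULL 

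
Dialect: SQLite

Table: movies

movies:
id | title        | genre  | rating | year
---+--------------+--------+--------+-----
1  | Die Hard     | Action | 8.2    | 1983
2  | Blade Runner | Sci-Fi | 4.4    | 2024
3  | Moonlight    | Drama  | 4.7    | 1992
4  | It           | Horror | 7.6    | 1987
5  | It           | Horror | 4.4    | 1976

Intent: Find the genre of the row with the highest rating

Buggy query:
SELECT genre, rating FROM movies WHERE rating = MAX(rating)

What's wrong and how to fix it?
Bug: WHERE is evaluated per row; an aggregate over the whole table isn't defined there

Fix: Use a subquery: WHERE rating = (SELECT MAX(rating) FROM movies)

Corrected query:
SELECT genre, rating FROM movies WHERE rating = (SELECT MAX(rating) FROM movies)

Result:
genre  | rating
-------+-------
Action | 8.2   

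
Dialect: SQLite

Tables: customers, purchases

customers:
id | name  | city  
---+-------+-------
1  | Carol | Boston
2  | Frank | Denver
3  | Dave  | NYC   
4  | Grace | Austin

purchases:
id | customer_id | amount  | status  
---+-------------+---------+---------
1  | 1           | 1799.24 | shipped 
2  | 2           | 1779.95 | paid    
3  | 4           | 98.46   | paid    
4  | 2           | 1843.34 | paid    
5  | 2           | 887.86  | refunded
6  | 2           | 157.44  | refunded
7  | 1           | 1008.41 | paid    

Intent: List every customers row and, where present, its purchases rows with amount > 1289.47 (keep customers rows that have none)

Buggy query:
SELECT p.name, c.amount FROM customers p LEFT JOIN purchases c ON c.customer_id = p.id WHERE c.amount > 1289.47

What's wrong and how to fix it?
Bug: A WHERE condition on the right-hand table after LEFT JOIN drops unmatched parents

Fix: Move the right-table condition into the ON clause so unmatched parents are kept

Corrected query:
SELECT p.name, c.amount FROM customers p LEFT JOIN purchases c ON c.customer_id = p.id AND c.amount > 1289.47

Result:
name  | amount 
------+--------
Carol | 1799.24
Frank | 1779.95
Frank | 1843.34
Dave  | NULL   
Grace | NULL   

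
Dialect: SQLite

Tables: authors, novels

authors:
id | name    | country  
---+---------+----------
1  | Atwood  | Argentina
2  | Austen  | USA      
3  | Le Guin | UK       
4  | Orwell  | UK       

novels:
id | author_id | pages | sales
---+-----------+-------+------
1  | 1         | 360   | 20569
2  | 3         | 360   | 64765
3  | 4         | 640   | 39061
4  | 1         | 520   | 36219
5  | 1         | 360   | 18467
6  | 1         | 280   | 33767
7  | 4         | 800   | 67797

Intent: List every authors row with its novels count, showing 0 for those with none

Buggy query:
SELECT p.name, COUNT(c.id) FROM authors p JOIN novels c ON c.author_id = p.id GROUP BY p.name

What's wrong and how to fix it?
Bug: An inner join excludes parents with zero children

Fix: Use LEFT JOIN so parents without children still appear (COUNT(c.id) gives 0)

Corrected query:
SELECT p.name, COUNT(c.id) FROM authors p LEFT JOIN novels c ON c.author_id = p.id GROUP BY p.name

Result:
name    | COUNT(c.id)
--------+------------
Atwood  | 4          
Austen  | 0          
Le Guin | 1          
Orwell  | 2          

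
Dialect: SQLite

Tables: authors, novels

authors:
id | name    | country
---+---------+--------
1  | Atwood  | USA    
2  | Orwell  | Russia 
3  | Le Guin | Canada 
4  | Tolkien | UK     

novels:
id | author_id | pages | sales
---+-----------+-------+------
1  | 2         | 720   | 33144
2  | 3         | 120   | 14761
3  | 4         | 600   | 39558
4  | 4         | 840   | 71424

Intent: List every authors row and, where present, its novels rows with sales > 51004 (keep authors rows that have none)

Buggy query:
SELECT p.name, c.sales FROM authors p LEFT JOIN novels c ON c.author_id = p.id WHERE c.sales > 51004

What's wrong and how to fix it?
Bug: A WHERE condition on the right-hand table after LEFT JOIN drops unmatched parents

Fix: Put 'c.sales > 51004' in the JOIN's ON clause instead of WHERE

Corrected query:
SELECT p.name, c.sales FROM authors p LEFT JOIN novels c ON c.author_id = p.id AND c.sales > 51004

Result:
name    | sales
--------+------
Atwood  | NULL 
Orwell  | NULL 
Le Guin | NULL 
Tolkien | 71424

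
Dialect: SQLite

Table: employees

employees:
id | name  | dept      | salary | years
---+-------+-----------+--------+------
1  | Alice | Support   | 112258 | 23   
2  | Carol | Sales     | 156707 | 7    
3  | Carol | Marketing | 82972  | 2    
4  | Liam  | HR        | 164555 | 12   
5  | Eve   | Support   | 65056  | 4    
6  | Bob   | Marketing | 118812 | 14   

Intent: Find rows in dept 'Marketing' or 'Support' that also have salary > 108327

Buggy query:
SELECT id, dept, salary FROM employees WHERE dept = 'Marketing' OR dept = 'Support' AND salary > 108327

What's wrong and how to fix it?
Bug: Without parentheses, AND is evaluated before OR, so the salary filter only applies to the 'Support' branch

Fix: Add parentheses around the OR so the AND applies to both alternatives

Corrected query:
SELECT id, dept, salary FROM employees WHERE (dept = 'Marketing' OR dept = 'Support') AND salary > 108327

Result:
id | dept      | salary
---+-----------+-------
1  | Support   | 112258
6  | Marketing | 118812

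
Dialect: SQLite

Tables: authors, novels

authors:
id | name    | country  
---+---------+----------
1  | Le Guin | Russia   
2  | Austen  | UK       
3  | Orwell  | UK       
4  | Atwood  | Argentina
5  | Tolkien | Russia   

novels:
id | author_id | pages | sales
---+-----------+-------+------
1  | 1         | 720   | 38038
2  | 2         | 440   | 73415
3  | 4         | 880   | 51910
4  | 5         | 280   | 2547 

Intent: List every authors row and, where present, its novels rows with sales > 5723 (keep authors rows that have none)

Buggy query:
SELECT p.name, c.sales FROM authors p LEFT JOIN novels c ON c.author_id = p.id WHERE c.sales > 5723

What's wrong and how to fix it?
Bug: A WHERE condition on the right-hand table after LEFT JOIN drops unmatched parents

Fix: Move the right-table condition into the ON clause so unmatched parents are kept

Corrected query:
SELECT p.name, c.sales FROM authors p LEFT JOIN novels c ON c.author_id = p.id AND c.sales > 5723

Result:
name    | sales
--------+------
Le Guin | 38038
Austen  | 73415
Orwell  | NULL 
Atwood  | 51910
Tolkien | NULL 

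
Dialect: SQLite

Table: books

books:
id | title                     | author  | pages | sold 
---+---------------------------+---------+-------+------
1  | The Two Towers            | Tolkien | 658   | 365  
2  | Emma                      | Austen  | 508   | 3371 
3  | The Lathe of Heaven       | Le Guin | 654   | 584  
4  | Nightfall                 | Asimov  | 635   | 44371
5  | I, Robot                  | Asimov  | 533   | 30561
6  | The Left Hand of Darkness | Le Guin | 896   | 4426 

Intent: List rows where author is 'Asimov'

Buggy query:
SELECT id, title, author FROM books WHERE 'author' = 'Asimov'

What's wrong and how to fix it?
Bug: Single quotes denote string literals in SQL; the column name is being compared as a constant string

Fix: Remove the quotes around the column name (or use double quotes for an identifier)

Corrected query:
SELECT id, title, author FROM books WHERE author = 'Asimov'

Result:
id | title     | author
---+-----------+-------
4  | Nightfall | Asimov
5  | I, Robot  | Asimov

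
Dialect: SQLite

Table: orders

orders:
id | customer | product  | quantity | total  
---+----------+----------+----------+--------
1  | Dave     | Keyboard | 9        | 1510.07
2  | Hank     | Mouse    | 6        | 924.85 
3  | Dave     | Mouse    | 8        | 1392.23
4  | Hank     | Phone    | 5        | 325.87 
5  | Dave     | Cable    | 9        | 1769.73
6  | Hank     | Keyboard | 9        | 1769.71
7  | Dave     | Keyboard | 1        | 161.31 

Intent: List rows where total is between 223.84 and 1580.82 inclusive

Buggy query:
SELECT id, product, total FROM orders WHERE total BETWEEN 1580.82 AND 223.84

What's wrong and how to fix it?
Bug: The bounds are reversed; BETWEEN a AND b requires a <= b to match anything

Fix: Write BETWEEN 223.84 AND 1580.82

Corrected query:
SELECT id, product, total FROM orders WHERE total BETWEEN 223.84 AND 1580.82

Result:
id | product  | total  
---+----------+--------
1  | Keyboard | 1510.07
2  | Mouse    | 924.85 
3  | Mouse    | 1392.23
4  | Phone    | 325.87 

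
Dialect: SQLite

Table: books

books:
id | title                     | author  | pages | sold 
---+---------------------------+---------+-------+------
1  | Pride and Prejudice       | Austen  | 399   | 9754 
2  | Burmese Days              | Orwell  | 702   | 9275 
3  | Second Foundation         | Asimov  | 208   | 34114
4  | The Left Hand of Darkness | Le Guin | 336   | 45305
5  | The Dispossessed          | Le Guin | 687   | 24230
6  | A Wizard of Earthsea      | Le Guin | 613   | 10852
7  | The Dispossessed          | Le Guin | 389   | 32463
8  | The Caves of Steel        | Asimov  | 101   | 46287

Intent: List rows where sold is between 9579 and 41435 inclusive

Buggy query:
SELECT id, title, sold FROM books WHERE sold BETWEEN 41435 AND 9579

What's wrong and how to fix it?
Bug: BETWEEN expects the lower bound first; with 41435 AND 9579 the range is empty

Fix: Write BETWEEN 9579 AND 41435

Corrected query:
SELECT id, title, sold FROM books WHERE sold BETWEEN 9579 AND 41435

Result:
id | title                | sold 
---+----------------------+------
1  | Pride and Prejudice  | 9754 
3  | Second Foundation    | 34114
5  | The Dispossessed     | 24230
6  | A Wizard of Earthsea | 10852
7  | The Dispossessed     | 32463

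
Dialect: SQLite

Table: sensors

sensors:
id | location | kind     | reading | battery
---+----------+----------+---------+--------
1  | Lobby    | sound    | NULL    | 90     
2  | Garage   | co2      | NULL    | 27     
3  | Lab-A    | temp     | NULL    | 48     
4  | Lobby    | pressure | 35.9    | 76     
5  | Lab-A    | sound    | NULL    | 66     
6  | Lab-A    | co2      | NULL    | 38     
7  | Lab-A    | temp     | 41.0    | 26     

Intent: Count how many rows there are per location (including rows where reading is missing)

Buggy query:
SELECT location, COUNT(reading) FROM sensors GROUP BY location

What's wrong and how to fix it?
Bug: COUNT(column) counts non-NULL values only; rows with NULL reading aren't counted

Fix: Replace COUNT(reading) with COUNT(*)

Corrected query:
SELECT location, COUNT(*) FROM sensors GROUP BY location

Result:
location | COUNT(*)
---------+---------
Garage   | 1       
Lab-A    | 4       
Lobby    | 2       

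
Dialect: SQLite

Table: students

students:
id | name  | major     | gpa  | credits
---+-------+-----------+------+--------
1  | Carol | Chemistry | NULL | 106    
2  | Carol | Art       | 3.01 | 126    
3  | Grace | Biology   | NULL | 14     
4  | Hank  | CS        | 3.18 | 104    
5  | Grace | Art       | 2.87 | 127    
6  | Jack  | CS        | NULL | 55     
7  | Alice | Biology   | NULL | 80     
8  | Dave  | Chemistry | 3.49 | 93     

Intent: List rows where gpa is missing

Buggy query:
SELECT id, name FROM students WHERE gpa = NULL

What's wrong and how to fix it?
Bug: Comparing to NULL with '=' never matches; NULL = NULL is unknown, not true

Fix: Use IS NULL to test for NULL

Corrected query:
SELECT id, name FROM students WHERE gpa IS NULL

Result:
id | name 
---+------
1  | Carol
3  | Grace
6  | Jack 
7  | Alice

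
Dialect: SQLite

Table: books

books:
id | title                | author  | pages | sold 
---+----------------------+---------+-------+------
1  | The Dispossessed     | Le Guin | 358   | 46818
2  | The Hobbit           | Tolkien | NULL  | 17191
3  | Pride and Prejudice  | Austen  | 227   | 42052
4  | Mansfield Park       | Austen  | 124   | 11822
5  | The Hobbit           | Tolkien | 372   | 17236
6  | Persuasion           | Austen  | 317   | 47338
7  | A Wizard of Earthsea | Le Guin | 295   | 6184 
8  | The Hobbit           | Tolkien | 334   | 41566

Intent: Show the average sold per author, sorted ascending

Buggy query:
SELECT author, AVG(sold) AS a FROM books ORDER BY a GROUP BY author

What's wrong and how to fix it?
Bug: ORDER BY appears before GROUP BY; SQL clause order requires GROUP BY first

Fix: Move ORDER BY to the end, after GROUP BY

Corrected query:
SELECT author, AVG(sold) AS a FROM books GROUP BY author ORDER BY a

Result:
author  | a           
--------+-------------
Tolkien | 25331       
Le Guin | 26501       
Austen  | 33737.333333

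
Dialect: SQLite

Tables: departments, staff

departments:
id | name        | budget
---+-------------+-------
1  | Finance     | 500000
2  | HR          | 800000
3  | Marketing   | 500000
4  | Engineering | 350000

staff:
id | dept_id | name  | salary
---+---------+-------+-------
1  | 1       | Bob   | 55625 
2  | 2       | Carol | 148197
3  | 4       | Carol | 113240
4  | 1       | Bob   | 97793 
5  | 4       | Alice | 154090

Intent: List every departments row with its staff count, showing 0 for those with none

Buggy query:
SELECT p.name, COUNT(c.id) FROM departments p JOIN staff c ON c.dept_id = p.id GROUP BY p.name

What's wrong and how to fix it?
Bug: INNER JOIN drops departments rows that have no matching staff rows

Fix: Switch to LEFT JOIN to retain unmatched parent rows

Corrected query:
SELECT p.name, COUNT(c.id) FROM departments p LEFT JOIN staff c ON c.dept_id = p.id GROUP BY p.name

Result:
name        | COUNT(c.id)
------------+------------
Engineering | 2          
Finance     | 2          
HR          | 1          
Marketing   | 0          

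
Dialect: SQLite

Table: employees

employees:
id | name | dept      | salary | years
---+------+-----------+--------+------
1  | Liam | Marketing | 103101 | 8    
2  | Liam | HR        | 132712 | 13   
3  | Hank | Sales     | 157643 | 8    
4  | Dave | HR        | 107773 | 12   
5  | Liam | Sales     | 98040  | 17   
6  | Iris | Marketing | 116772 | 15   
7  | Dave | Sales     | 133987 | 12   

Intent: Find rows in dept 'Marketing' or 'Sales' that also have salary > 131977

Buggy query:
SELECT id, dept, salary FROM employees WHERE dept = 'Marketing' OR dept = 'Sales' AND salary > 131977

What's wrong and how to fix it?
Bug: Without parentheses, AND is evaluated before OR, so the salary filter only applies to the 'Sales' branch

Fix: Group the OR with parentheses (or use IN), then AND the threshold

Corrected query:
SELECT id, dept, salary FROM employees WHERE (dept = 'Marketing' OR dept = 'Sales') AND salary > 131977

Result:
id | dept  | salary
---+-------+-------
3  | Sales | 157643
7  | Sales | 133987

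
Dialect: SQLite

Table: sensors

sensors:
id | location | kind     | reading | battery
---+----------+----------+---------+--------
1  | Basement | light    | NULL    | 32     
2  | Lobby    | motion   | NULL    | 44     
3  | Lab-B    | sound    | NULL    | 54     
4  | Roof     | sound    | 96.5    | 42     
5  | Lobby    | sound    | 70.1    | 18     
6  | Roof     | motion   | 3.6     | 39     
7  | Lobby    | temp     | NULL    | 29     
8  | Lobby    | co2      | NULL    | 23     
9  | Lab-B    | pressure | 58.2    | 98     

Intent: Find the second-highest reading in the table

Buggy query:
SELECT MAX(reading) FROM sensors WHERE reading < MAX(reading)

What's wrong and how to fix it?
Bug: The inner MAX is an aggregate inside WHERE, which is not allowed

Fix: Compute the overall MAX in a subquery, then take MAX of rows below it

Corrected query:
SELECT MAX(reading) FROM sensors WHERE reading < (SELECT MAX(reading) FROM sensors)

Result:
MAX(reading)
------------
70.1        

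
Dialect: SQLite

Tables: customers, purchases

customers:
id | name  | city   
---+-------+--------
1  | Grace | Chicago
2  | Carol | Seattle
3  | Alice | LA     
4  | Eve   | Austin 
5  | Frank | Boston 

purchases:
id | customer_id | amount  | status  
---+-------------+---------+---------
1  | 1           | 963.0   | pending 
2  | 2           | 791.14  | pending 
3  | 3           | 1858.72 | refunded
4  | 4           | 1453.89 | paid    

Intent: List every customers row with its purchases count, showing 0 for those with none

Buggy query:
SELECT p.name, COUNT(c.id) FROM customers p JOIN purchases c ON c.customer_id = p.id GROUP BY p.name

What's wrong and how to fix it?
Bug: INNER JOIN drops customers rows that have no matching purchases rows

Fix: Switch to LEFT JOIN to retain unmatched parent rows

Corrected query:
SELECT p.name, COUNT(c.id) FROM customers p LEFT JOIN purchases c ON c.customer_id = p.id GROUP BY p.name

Result:
name  | COUNT(c.id)
------+------------
Alice | 1          
Carol | 1          
Eve   | 1          
Frank | 0          
Grace | 1          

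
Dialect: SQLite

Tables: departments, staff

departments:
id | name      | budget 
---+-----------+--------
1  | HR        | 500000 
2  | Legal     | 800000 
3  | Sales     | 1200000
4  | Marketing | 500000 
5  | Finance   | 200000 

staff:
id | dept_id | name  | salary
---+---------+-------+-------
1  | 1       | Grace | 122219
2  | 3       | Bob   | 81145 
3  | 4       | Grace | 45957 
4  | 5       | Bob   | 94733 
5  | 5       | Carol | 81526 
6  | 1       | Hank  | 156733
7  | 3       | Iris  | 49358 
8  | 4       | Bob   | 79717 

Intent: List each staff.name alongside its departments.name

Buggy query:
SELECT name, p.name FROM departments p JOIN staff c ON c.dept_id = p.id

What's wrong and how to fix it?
Bug: 'name' exists in both joined tables, so the database can't tell which one is meant

Fix: Qualify the column with its table alias (c.name)

Corrected query:
SELECT c.name, p.name FROM departments p JOIN staff c ON c.dept_id = p.id

Result:
name  | name     
------+----------
Grace | HR       
Bob   | Sales    
Grace | Marketing
Bob   | Finance  
Carol | Finance  
Hank  | HR       
Iris  | Sales    
Bob   | Marketing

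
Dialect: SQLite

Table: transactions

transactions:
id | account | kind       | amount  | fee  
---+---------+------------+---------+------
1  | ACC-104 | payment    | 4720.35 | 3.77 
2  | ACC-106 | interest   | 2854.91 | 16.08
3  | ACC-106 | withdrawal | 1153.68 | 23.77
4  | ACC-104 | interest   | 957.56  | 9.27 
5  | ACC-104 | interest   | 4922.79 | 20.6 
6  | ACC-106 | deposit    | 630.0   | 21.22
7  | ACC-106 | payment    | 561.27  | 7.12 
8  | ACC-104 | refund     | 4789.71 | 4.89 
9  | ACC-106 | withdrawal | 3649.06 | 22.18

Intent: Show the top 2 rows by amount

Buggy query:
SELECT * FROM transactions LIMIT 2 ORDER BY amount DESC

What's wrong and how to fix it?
Bug: ORDER BY cannot follow LIMIT; LIMIT is the final clause

Fix: Sort with ORDER BY, then apply LIMIT

Corrected query:
SELECT * FROM transactions ORDER BY amount DESC LIMIT 2

Result:
id | account | kind     | amount  | fee 
---+---------+----------+---------+-----
5  | ACC-104 | interest | 4922.79 | 20.6
8  | ACC-104 | refund   | 4789.71 | 4.89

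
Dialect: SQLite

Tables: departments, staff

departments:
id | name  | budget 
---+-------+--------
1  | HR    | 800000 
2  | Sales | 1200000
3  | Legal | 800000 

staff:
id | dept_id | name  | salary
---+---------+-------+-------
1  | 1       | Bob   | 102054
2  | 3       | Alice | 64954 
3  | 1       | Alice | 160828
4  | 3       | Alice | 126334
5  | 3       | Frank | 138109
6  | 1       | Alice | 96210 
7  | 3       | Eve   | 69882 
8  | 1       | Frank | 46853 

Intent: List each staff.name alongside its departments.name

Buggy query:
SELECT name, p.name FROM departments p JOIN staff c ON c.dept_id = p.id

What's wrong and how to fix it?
Bug: Both tables have a 'name' column; the unqualified reference is ambiguous

Fix: Qualify the column with its table alias (c.name)

Corrected query:
SELECT c.name, p.name FROM departments p JOIN staff c ON c.dept_id = p.id

Result:
name  | name 
------+------
Bob   | HR   
Alice | Legal
Alice | HR   
Alice | Legal
Frank | Legal
Alice | HR   
Eve   | Legal
Frank | HR   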